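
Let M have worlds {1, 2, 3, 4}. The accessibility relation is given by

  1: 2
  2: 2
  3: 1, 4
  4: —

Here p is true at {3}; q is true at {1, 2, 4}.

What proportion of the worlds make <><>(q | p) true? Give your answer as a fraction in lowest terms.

1: successors {2}; <>(q | p) there: 2:T. ✓
2: successors {2}; <>(q | p) there: 2:T. ✓
3: successors {1, 4}; <>(q | p) there: 1:T, 4:F. ✓
4: no successors, so <><>(q | p) fails. ✗
That's 3 of 4 worlds, so 3/4.

3/4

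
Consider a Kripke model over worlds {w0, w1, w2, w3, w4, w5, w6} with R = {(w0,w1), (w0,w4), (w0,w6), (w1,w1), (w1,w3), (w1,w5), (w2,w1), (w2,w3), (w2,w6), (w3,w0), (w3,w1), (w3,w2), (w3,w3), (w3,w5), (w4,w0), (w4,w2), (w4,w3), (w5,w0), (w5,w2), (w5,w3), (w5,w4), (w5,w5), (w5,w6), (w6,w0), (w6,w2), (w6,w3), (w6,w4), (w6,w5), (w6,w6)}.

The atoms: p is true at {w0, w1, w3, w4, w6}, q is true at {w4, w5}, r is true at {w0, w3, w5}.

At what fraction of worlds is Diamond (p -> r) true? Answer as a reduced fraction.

w0: successors {w1, w4, w6}; p -> r there: w1:F, w4:F, w6:F. ✗
w1: successors {w1, w3, w5}; p -> r there: w1:F, w3:T, w5:T. ✓
w2: successors {w1, w3, w6}; p -> r there: w1:F, w3:T, w6:F. ✓
w3: successors {w0, w1, w2, w3, w5}; p -> r there: w0:T, w1:F, w2:T, w3:T, w5:T. ✓
w4: successors {w0, w2, w3}; p -> r there: w0:T, w2:T, w3:T. ✓
w5: successors {w0, w2, w3, w4, w5, w6}; p -> r there: w0:T, w2:T, w3:T, w4:F, w5:T, w6:F. ✓
w6: successors {w0, w2, w3, w4, w5, w6}; p -> r there: w0:T, w2:T, w3:T, w4:F, w5:T, w6:F. ✓
That's 6 of 7 worlds, so 6/7.

6/7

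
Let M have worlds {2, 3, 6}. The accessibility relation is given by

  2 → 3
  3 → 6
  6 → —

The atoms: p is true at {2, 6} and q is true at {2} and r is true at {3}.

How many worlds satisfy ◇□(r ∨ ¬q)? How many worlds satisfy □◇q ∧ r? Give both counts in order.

2 and 0

For ◇□(r ∨ ¬q):
2: successors {3}; □(r ∨ ¬q) there: 3:T. ✓
3: successors {6}; □(r ∨ ¬q) there: 6:T. ✓
6: no successors, so ◇□(r ∨ ¬q) fails. ✗
— 2 worlds.
For □◇q ∧ r:
2: □◇q is F, r is F. ✗
3: □◇q is F, r is T. ✗
6: □◇q is T, r is F. ✗
— 0 worlds.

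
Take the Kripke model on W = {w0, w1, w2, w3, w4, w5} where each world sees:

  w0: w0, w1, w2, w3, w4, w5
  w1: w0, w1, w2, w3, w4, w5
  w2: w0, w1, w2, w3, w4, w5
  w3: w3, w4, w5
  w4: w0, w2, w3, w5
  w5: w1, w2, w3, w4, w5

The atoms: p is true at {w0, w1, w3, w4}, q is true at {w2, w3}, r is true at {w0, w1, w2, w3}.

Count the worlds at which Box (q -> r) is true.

w0: successors {w0, w1, w2, w3, w4, w5}; q -> r there: w0:T, w1:T, w2:T, w3:T, w4:T, w5:T. ✓
w1: successors {w0, w1, w2, w3, w4, w5}; q -> r there: w0:T, w1:T, w2:T, w3:T, w4:T, w5:T. ✓
w2: successors {w0, w1, w2, w3, w4, w5}; q -> r there: w0:T, w1:T, w2:T, w3:T, w4:T, w5:T. ✓
w3: successors {w3, w4, w5}; q -> r there: w3:T, w4:T, w5:T. ✓
w4: successors {w0, w2, w3, w5}; q -> r there: w0:T, w2:T, w3:T, w5:T. ✓
w5: successors {w1, w2, w3, w4, w5}; q -> r there: w1:T, w2:T, w3:T, w4:T, w5:T. ✓
Satisfying worlds: {w0, w1, w2, w3, w4, w5}.

6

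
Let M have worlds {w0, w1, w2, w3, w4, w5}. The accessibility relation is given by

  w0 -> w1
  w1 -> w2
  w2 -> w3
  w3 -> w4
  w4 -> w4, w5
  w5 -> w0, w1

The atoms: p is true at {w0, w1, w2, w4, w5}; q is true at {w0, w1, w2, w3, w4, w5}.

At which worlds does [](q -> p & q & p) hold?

{w0, w1, w3, w4, w5}

w0: successors {w1}; q -> p & q & p there: w1:T. ✓
w1: successors {w2}; q -> p & q & p there: w2:T. ✓
w2: successors {w3}; q -> p & q & p there: w3:F. ✗
w3: successors {w4}; q -> p & q & p there: w4:T. ✓
w4: successors {w4, w5}; q -> p & q & p there: w4:T, w5:T. ✓
w5: successors {w0, w1}; q -> p & q & p there: w0:T, w1:T. ✓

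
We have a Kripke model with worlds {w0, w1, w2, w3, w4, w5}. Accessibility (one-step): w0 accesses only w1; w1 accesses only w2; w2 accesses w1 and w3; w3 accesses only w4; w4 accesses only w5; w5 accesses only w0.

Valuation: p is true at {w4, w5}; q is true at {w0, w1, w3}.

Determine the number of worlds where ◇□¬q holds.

3

w0: successors {w1}; □¬q there: w1:T. ✓
w1: successors {w2}; □¬q there: w2:F. ✗
w2: successors {w1, w3}; □¬q there: w1:T, w3:T. ✓
w3: successors {w4}; □¬q there: w4:T. ✓
w4: successors {w5}; □¬q there: w5:F. ✗
w5: successors {w0}; □¬q there: w0:F. ✗
Satisfying worlds: {w0, w2, w3}.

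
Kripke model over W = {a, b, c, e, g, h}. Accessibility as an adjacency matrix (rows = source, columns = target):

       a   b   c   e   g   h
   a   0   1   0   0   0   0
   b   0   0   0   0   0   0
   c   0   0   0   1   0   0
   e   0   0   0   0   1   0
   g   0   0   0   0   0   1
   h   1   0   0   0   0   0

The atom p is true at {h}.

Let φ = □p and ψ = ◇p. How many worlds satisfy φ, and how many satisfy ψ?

2 and 1

For □p:
a: successors {b}; p there: b:F. ✗
b: no successors, so □p holds vacuously. ✓
c: successors {e}; p there: e:F. ✗
e: successors {g}; p there: g:F. ✗
g: successors {h}; p there: h:T. ✓
h: successors {a}; p there: a:F. ✗
— 2 worlds.
For ◇p:
a: successors {b}; p there: b:F. ✗
b: no successors, so ◇p fails. ✗
c: successors {e}; p there: e:F. ✗
e: successors {g}; p there: g:F. ✗
g: successors {h}; p there: h:T. ✓
h: successors {a}; p there: a:F. ✗
— 1 world.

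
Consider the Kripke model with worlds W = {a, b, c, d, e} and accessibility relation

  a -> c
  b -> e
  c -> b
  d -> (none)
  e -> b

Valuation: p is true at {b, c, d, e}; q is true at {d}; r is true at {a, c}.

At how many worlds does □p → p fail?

1

a: □p is T, p is F. ✗
b: □p is T, p is T. ✓
c: □p is T, p is T. ✓
d: □p is T, p is T. ✓
e: □p is T, p is T. ✓
Satisfying worlds: {b, c, d, e}.
So □p → p fails at the other 1 world.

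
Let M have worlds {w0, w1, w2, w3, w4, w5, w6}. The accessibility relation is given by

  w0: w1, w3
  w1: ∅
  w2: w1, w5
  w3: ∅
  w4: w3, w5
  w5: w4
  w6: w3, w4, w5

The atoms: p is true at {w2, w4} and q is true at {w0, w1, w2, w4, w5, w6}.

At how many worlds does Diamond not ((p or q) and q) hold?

3

w0: successors {w1, w3}; not ((p or q) and q) there: w1:F, w3:T. ✓
w1: no successors, so Diamond not ((p or q) and q) fails. ✗
w2: successors {w1, w5}; not ((p or q) and q) there: w1:F, w5:F. ✗
w3: no successors, so Diamond not ((p or q) and q) fails. ✗
w4: successors {w3, w5}; not ((p or q) and q) there: w3:T, w5:F. ✓
w5: successors {w4}; not ((p or q) and q) there: w4:F. ✗
w6: successors {w3, w4, w5}; not ((p or q) and q) there: w3:T, w4:F, w5:F. ✓
Satisfying worlds: {w0, w4, w6}.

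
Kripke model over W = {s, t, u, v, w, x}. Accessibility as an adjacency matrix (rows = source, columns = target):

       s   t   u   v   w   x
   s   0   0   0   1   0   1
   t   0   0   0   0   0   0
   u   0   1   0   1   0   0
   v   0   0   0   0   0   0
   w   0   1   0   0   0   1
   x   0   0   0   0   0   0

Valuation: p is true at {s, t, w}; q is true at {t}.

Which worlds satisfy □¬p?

{s, t, v, x}

s: successors {v, x}; ¬p there: v:T, x:T. ✓
t: no successors, so □¬p holds vacuously. ✓
u: successors {t, v}; ¬p there: t:F, v:T. ✗
v: no successors, so □¬p holds vacuously. ✓
w: successors {t, x}; ¬p there: t:F, x:T. ✗
x: no successors, so □¬p holds vacuously. ✓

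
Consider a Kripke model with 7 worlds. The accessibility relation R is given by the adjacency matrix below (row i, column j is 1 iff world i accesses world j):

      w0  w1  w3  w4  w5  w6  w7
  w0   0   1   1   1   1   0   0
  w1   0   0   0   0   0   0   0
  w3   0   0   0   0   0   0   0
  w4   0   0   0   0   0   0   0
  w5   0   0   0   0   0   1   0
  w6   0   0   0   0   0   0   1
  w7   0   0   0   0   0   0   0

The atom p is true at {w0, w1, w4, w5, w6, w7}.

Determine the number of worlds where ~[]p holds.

1

w0: []p is F. ✓
w1: []p is T. ✗
w3: []p is T. ✗
w4: []p is T. ✗
w5: []p is T. ✗
w6: []p is T. ✗
w7: []p is T. ✗
Satisfying worlds: {w0}.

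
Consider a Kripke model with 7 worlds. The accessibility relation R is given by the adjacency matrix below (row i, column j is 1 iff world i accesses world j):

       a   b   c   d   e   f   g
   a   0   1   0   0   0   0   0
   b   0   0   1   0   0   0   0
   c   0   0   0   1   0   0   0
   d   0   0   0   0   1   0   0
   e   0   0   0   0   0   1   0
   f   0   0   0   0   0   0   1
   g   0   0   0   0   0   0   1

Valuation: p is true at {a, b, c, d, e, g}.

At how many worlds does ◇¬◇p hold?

1

a: successors {b}; ¬◇p there: b:F. ✗
b: successors {c}; ¬◇p there: c:F. ✗
c: successors {d}; ¬◇p there: d:F. ✗
d: successors {e}; ¬◇p there: e:T. ✓
e: successors {f}; ¬◇p there: f:F. ✗
f: successors {g}; ¬◇p there: g:F. ✗
g: successors {g}; ¬◇p there: g:F. ✗
Satisfying worlds: {d}.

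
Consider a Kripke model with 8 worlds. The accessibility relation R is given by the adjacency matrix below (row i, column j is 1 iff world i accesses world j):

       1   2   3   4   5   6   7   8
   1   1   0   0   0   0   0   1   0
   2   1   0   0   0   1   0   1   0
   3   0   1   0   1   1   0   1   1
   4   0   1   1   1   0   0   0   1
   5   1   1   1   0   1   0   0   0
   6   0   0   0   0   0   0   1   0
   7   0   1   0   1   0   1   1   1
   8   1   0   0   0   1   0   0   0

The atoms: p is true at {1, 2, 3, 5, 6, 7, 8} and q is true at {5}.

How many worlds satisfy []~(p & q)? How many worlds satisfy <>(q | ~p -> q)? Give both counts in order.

For []~(p & q):
1: successors {1, 7}; ~(p & q) there: 1:T, 7:T. ✓
2: successors {1, 5, 7}; ~(p & q) there: 1:T, 5:F, 7:T. ✗
3: successors {2, 4, 5, 7, 8}; ~(p & q) there: 2:T, 4:T, 5:F, 7:T, 8:T. ✗
4: successors {2, 3, 4, 8}; ~(p & q) there: 2:T, 3:T, 4:T, 8:T. ✓
5: successors {1, 2, 3, 5}; ~(p & q) there: 1:T, 2:T, 3:T, 5:F. ✗
6: successors {7}; ~(p & q) there: 7:T. ✓
7: successors {2, 4, 6, 7, 8}; ~(p & q) there: 2:T, 4:T, 6:T, 7:T, 8:T. ✓
8: successors {1, 5}; ~(p & q) there: 1:T, 5:F. ✗
— 4 worlds.
For <>(q | ~p -> q):
1: successors {1, 7}; q | ~p -> q there: 1:T, 7:T. ✓
2: successors {1, 5, 7}; q | ~p -> q there: 1:T, 5:T, 7:T. ✓
3: successors {2, 4, 5, 7, 8}; q | ~p -> q there: 2:T, 4:F, 5:T, 7:T, 8:T. ✓
4: successors {2, 3, 4, 8}; q | ~p -> q there: 2:T, 3:T, 4:F, 8:T. ✓
5: successors {1, 2, 3, 5}; q | ~p -> q there: 1:T, 2:T, 3:T, 5:T. ✓
6: successors {7}; q | ~p -> q there: 7:T. ✓
7: successors {2, 4, 6, 7, 8}; q | ~p -> q there: 2:T, 4:F, 6:T, 7:T, 8:T. ✓
8: successors {1, 5}; q | ~p -> q there: 1:T, 5:T. ✓
— 8 worlds.

4 and 8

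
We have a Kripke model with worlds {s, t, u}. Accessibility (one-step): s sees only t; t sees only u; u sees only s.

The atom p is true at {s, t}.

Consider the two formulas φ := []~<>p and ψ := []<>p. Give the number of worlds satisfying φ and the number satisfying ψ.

For []~<>p:
s: successors {t}; ~<>p there: t:T. ✓
t: successors {u}; ~<>p there: u:F. ✗
u: successors {s}; ~<>p there: s:F. ✗
— 1 world.
For []<>p:
s: successors {t}; <>p there: t:F. ✗
t: successors {u}; <>p there: u:T. ✓
u: successors {s}; <>p there: s:T. ✓
— 2 worlds.

1 and 2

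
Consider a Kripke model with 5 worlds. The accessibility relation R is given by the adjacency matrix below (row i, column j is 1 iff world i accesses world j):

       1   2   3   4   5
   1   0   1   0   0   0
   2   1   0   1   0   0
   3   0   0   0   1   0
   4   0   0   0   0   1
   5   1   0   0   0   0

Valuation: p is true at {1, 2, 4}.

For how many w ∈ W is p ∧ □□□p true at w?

1: p is T, □□□p is T. ✓
2: p is T, □□□p is F. ✗
3: p is F, □□□p is T. ✗
4: p is T, □□□p is T. ✓
5: p is F, □□□p is F. ✗
Satisfying worlds: {1, 4}.

2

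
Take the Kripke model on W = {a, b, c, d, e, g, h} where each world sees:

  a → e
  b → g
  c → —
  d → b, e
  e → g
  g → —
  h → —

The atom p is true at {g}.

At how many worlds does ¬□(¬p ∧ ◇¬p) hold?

a: □(¬p ∧ ◇¬p) is F. ✓
b: □(¬p ∧ ◇¬p) is F. ✓
c: □(¬p ∧ ◇¬p) is T. ✗
d: □(¬p ∧ ◇¬p) is F. ✓
e: □(¬p ∧ ◇¬p) is F. ✓
g: □(¬p ∧ ◇¬p) is T. ✗
h: □(¬p ∧ ◇¬p) is T. ✗
Satisfying worlds: {a, b, d, e}.

4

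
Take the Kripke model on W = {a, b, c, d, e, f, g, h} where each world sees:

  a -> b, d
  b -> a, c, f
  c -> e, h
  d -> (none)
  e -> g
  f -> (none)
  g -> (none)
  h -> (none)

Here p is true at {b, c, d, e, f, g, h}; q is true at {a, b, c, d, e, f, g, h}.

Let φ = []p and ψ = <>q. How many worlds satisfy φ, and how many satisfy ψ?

For []p:
a: successors {b, d}; p there: b:T, d:T. ✓
b: successors {a, c, f}; p there: a:F, c:T, f:T. ✗
c: successors {e, h}; p there: e:T, h:T. ✓
d: no successors, so []p holds vacuously. ✓
e: successors {g}; p there: g:T. ✓
f: no successors, so []p holds vacuously. ✓
g: no successors, so []p holds vacuously. ✓
h: no successors, so []p holds vacuously. ✓
— 7 worlds.
For <>q:
a: successors {b, d}; q there: b:T, d:T. ✓
b: successors {a, c, f}; q there: a:T, c:T, f:T. ✓
c: successors {e, h}; q there: e:T, h:T. ✓
d: no successors, so <>q fails. ✗
e: successors {g}; q there: g:T. ✓
f: no successors, so <>q fails. ✗
g: no successors, so <>q fails. ✗
h: no successors, so <>q fails. ✗
— 4 worlds.

7 and 4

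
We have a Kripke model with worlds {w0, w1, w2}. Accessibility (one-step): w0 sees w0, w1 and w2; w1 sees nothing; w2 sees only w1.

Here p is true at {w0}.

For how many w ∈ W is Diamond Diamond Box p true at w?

w0: successors {w0, w1, w2}; Diamond Box p there: w0:T, w1:F, w2:T. ✓
w1: no successors, so Diamond Diamond Box p fails. ✗
w2: successors {w1}; Diamond Box p there: w1:F. ✗
Satisfying worlds: {w0}.

1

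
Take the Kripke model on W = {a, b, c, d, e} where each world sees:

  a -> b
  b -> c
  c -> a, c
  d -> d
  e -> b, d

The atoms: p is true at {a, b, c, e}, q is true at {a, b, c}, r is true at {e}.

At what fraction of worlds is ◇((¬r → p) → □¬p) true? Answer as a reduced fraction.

2/5

a: successors {b}; (¬r → p) → □¬p there: b:F. ✗
b: successors {c}; (¬r → p) → □¬p there: c:F. ✗
c: successors {a, c}; (¬r → p) → □¬p there: a:F, c:F. ✗
d: successors {d}; (¬r → p) → □¬p there: d:T. ✓
e: successors {b, d}; (¬r → p) → □¬p there: b:F, d:T. ✓
That's 2 of 5 worlds, so 2/5.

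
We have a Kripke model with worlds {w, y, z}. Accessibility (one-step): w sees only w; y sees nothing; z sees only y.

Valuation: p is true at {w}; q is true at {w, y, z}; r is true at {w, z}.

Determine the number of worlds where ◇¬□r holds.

0

w: successors {w}; ¬□r there: w:F. ✗
y: no successors, so ◇¬□r fails. ✗
z: successors {y}; ¬□r there: y:F. ✗
Satisfying worlds: ∅.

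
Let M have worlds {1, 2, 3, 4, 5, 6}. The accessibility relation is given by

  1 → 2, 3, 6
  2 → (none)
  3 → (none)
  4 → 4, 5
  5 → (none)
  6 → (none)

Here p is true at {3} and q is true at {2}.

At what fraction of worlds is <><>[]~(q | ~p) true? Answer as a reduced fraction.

1/6

1: successors {2, 3, 6}; <>[]~(q | ~p) there: 2:F, 3:F, 6:F. ✗
2: no successors, so <><>[]~(q | ~p) fails. ✗
3: no successors, so <><>[]~(q | ~p) fails. ✗
4: successors {4, 5}; <>[]~(q | ~p) there: 4:T, 5:F. ✓
5: no successors, so <><>[]~(q | ~p) fails. ✗
6: no successors, so <><>[]~(q | ~p) fails. ✗
That's 1 of 6 worlds, so 1/6.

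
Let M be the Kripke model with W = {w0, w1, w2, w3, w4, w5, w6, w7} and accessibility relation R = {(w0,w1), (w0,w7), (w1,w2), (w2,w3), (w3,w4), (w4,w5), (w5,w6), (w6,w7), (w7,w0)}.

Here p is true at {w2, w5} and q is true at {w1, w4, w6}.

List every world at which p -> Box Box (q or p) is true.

w0: p is F, Box Box (q or p) is F. ✓
w1: p is F, Box Box (q or p) is F. ✓
w2: p is T, Box Box (q or p) is T. ✓
w3: p is F, Box Box (q or p) is T. ✓
w4: p is F, Box Box (q or p) is T. ✓
w5: p is T, Box Box (q or p) is F. ✗
w6: p is F, Box Box (q or p) is F. ✓
w7: p is F, Box Box (q or p) is F. ✓

{w0, w1, w2, w3, w4, w6, w7}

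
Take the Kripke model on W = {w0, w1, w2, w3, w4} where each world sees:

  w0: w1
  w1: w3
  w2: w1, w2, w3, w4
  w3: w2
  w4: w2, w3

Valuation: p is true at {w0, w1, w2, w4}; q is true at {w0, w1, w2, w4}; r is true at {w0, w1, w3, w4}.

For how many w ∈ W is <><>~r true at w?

w0: successors {w1}; <>~r there: w1:F. ✗
w1: successors {w3}; <>~r there: w3:T. ✓
w2: successors {w1, w2, w3, w4}; <>~r there: w1:F, w2:T, w3:T, w4:T. ✓
w3: successors {w2}; <>~r there: w2:T. ✓
w4: successors {w2, w3}; <>~r there: w2:T, w3:T. ✓
Satisfying worlds: {w1, w2, w3, w4}.

4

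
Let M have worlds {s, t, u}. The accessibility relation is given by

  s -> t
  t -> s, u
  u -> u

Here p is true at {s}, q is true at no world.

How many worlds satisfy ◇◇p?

1

s: successors {t}; ◇p there: t:T. ✓
t: successors {s, u}; ◇p there: s:F, u:F. ✗
u: successors {u}; ◇p there: u:F. ✗
Satisfying worlds: {s}.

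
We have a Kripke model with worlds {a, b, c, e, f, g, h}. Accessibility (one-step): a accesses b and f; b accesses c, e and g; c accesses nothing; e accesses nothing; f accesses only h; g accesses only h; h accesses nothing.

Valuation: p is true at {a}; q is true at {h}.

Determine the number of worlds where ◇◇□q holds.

a: successors {b, f}; ◇□q there: b:T, f:T. ✓
b: successors {c, e, g}; ◇□q there: c:F, e:F, g:T. ✓
c: no successors, so ◇◇□q fails. ✗
e: no successors, so ◇◇□q fails. ✗
f: successors {h}; ◇□q there: h:F. ✗
g: successors {h}; ◇□q there: h:F. ✗
h: no successors, so ◇◇□q fails. ✗
Satisfying worlds: {a, b}.

2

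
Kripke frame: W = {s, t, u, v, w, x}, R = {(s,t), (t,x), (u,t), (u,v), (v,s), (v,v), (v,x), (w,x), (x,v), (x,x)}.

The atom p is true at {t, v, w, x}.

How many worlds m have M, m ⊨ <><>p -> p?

4

s: <><>p is T, p is F. ✗
t: <><>p is T, p is T. ✓
u: <><>p is T, p is F. ✗
v: <><>p is T, p is T. ✓
w: <><>p is T, p is T. ✓
x: <><>p is T, p is T. ✓
Satisfying worlds: {t, v, w, x}.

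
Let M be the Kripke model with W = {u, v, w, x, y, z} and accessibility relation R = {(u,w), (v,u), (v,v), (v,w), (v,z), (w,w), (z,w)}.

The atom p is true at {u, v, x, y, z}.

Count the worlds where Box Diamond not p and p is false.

1

u: Box Diamond not p is T, p is T. ✓
v: Box Diamond not p is T, p is T. ✓
w: Box Diamond not p is T, p is F. ✗
x: Box Diamond not p is T, p is T. ✓
y: Box Diamond not p is T, p is T. ✓
z: Box Diamond not p is T, p is T. ✓
Satisfying worlds: {u, v, x, y, z}.
So Box Diamond not p and p fails at the other 1 world.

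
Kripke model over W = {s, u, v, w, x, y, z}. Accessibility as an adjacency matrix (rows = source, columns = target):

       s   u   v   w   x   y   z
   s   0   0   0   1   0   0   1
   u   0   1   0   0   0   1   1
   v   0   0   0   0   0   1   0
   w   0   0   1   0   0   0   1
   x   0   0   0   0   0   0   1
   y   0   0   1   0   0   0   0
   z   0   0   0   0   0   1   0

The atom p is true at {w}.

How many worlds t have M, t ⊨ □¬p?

6

s: successors {w, z}; ¬p there: w:F, z:T. ✗
u: successors {u, y, z}; ¬p there: u:T, y:T, z:T. ✓
v: successors {y}; ¬p there: y:T. ✓
w: successors {v, z}; ¬p there: v:T, z:T. ✓
x: successors {z}; ¬p there: z:T. ✓
y: successors {v}; ¬p there: v:T. ✓
z: successors {y}; ¬p there: y:T. ✓
Satisfying worlds: {u, v, w, x, y, z}.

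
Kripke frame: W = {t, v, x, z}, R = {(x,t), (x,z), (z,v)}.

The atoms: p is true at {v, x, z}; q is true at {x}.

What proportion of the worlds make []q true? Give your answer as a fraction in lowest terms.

t: no successors, so []q holds vacuously. ✓
v: no successors, so []q holds vacuously. ✓
x: successors {t, z}; q there: t:F, z:F. ✗
z: successors {v}; q there: v:F. ✗
That's 2 of 4 worlds, so 2/4 = 1/2.

1/2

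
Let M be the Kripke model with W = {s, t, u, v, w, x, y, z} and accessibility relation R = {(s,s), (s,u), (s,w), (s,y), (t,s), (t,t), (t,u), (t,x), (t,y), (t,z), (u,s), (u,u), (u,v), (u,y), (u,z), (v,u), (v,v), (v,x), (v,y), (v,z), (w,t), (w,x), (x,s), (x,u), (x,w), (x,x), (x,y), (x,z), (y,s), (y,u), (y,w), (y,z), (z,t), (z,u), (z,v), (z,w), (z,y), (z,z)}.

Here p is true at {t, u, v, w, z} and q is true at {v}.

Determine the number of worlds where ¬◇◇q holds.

s: ◇◇q is T. ✗
t: ◇◇q is T. ✗
u: ◇◇q is T. ✗
v: ◇◇q is T. ✗
w: ◇◇q is F. ✓
x: ◇◇q is T. ✗
y: ◇◇q is T. ✗
z: ◇◇q is T. ✗
Satisfying worlds: {w}.

1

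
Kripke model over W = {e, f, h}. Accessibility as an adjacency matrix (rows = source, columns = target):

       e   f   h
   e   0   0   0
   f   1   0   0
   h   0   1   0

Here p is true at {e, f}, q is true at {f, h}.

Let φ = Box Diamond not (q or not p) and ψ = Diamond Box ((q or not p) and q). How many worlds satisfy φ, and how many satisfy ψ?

2 and 1

For Box Diamond not (q or not p):
e: no successors, so Box Diamond not (q or not p) holds vacuously. ✓
f: successors {e}; Diamond not (q or not p) there: e:F. ✗
h: successors {f}; Diamond not (q or not p) there: f:T. ✓
— 2 worlds.
For Diamond Box ((q or not p) and q):
e: no successors, so Diamond Box ((q or not p) and q) fails. ✗
f: successors {e}; Box ((q or not p) and q) there: e:T. ✓
h: successors {f}; Box ((q or not p) and q) there: f:F. ✗
— 1 world.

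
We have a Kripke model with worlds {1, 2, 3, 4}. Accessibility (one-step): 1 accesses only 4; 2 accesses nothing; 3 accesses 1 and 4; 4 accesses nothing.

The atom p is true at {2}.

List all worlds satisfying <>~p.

1: successors {4}; ~p there: 4:T. ✓
2: no successors, so <>~p fails. ✗
3: successors {1, 4}; ~p there: 1:T, 4:T. ✓
4: no successors, so <>~p fails. ✗

{1, 3}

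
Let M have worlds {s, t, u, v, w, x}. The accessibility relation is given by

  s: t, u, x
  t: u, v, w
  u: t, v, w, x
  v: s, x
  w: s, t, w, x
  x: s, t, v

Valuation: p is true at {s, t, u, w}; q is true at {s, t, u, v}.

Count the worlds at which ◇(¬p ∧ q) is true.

3

s: successors {t, u, x}; ¬p ∧ q there: t:F, u:F, x:F. ✗
t: successors {u, v, w}; ¬p ∧ q there: u:F, v:T, w:F. ✓
u: successors {t, v, w, x}; ¬p ∧ q there: t:F, v:T, w:F, x:F. ✓
v: successors {s, x}; ¬p ∧ q there: s:F, x:F. ✗
w: successors {s, t, w, x}; ¬p ∧ q there: s:F, t:F, w:F, x:F. ✗
x: successors {s, t, v}; ¬p ∧ q there: s:F, t:F, v:T. ✓
Satisfying worlds: {t, u, x}.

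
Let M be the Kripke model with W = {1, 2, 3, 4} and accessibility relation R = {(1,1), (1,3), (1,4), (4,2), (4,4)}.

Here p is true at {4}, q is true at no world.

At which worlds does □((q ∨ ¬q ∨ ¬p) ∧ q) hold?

1: successors {1, 3, 4}; (q ∨ ¬q ∨ ¬p) ∧ q there: 1:F, 3:F, 4:F. ✗
2: no successors, so □((q ∨ ¬q ∨ ¬p) ∧ q) holds vacuously. ✓
3: no successors, so □((q ∨ ¬q ∨ ¬p) ∧ q) holds vacuously. ✓
4: successors {2, 4}; (q ∨ ¬q ∨ ¬p) ∧ q there: 2:F, 4:F. ✗

{2, 3}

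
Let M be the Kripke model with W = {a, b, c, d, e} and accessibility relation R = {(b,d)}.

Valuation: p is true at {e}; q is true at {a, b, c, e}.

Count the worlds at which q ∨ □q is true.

5

a: q is T, □q is T. ✓
b: q is T, □q is F. ✓
c: q is T, □q is T. ✓
d: q is F, □q is T. ✓
e: q is T, □q is T. ✓
Satisfying worlds: {a, b, c, d, e}.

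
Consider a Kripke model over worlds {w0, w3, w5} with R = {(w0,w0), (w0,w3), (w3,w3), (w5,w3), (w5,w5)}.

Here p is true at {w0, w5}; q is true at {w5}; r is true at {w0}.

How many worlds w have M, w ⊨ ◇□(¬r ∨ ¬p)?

3

w0: successors {w0, w3}; □(¬r ∨ ¬p) there: w0:F, w3:T. ✓
w3: successors {w3}; □(¬r ∨ ¬p) there: w3:T. ✓
w5: successors {w3, w5}; □(¬r ∨ ¬p) there: w3:T, w5:T. ✓
Satisfying worlds: {w0, w3, w5}.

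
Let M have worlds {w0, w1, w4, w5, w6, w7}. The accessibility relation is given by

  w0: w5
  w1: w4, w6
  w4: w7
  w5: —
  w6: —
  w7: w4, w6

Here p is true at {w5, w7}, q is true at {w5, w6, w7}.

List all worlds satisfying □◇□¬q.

w0: successors {w5}; ◇□¬q there: w5:F. ✗
w1: successors {w4, w6}; ◇□¬q there: w4:F, w6:F. ✗
w4: successors {w7}; ◇□¬q there: w7:T. ✓
w5: no successors, so □◇□¬q holds vacuously. ✓
w6: no successors, so □◇□¬q holds vacuously. ✓
w7: successors {w4, w6}; ◇□¬q there: w4:F, w6:F. ✗

{w4, w5, w6}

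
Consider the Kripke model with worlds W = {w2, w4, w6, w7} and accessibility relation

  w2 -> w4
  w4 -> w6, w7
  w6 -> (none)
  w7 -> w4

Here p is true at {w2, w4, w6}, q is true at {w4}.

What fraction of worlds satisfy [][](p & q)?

w2: successors {w4}; [](p & q) there: w4:F. ✗
w4: successors {w6, w7}; [](p & q) there: w6:T, w7:T. ✓
w6: no successors, so [][](p & q) holds vacuously. ✓
w7: successors {w4}; [](p & q) there: w4:F. ✗
That's 2 of 4 worlds, so 2/4 = 1/2.

1/2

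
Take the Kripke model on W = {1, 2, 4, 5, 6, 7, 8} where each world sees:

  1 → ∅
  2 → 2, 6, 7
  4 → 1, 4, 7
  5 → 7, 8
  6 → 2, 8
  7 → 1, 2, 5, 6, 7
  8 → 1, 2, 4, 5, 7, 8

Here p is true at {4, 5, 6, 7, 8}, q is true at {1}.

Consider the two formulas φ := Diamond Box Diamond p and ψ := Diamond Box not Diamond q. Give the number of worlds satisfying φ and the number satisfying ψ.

5 and 3

For Diamond Box Diamond p:
1: no successors, so Diamond Box Diamond p fails. ✗
2: successors {2, 6, 7}; Box Diamond p there: 2:T, 6:T, 7:F. ✓
4: successors {1, 4, 7}; Box Diamond p there: 1:T, 4:F, 7:F. ✓
5: successors {7, 8}; Box Diamond p there: 7:F, 8:F. ✗
6: successors {2, 8}; Box Diamond p there: 2:T, 8:F. ✓
7: successors {1, 2, 5, 6, 7}; Box Diamond p there: 1:T, 2:T, 5:T, 6:T, 7:F. ✓
8: successors {1, 2, 4, 5, 7, 8}; Box Diamond p there: 1:T, 2:T, 4:F, 5:T, 7:F, 8:F. ✓
— 5 worlds.
For Diamond Box not Diamond q:
1: no successors, so Diamond Box not Diamond q fails. ✗
2: successors {2, 6, 7}; Box not Diamond q there: 2:F, 6:F, 7:F. ✗
4: successors {1, 4, 7}; Box not Diamond q there: 1:T, 4:F, 7:F. ✓
5: successors {7, 8}; Box not Diamond q there: 7:F, 8:F. ✗
6: successors {2, 8}; Box not Diamond q there: 2:F, 8:F. ✗
7: successors {1, 2, 5, 6, 7}; Box not Diamond q there: 1:T, 2:F, 5:F, 6:F, 7:F. ✓
8: successors {1, 2, 4, 5, 7, 8}; Box not Diamond q there: 1:T, 2:F, 4:F, 5:F, 7:F, 8:F. ✓
— 3 worlds.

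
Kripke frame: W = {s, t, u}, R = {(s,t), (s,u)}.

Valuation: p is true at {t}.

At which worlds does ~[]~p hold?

{s}

s: []~p is F. ✓
t: []~p is T. ✗
u: []~p is T. ✗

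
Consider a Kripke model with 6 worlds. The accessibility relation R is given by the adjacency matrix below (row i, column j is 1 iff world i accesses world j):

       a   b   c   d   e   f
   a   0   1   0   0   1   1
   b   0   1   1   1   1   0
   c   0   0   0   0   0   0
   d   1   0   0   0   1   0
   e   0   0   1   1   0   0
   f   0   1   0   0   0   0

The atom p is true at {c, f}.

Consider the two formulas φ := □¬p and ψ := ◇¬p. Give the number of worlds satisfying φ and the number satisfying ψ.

3 and 5

For □¬p:
a: successors {b, e, f}; ¬p there: b:T, e:T, f:F. ✗
b: successors {b, c, d, e}; ¬p there: b:T, c:F, d:T, e:T. ✗
c: no successors, so □¬p holds vacuously. ✓
d: successors {a, e}; ¬p there: a:T, e:T. ✓
e: successors {c, d}; ¬p there: c:F, d:T. ✗
f: successors {b}; ¬p there: b:T. ✓
— 3 worlds.
For ◇¬p:
a: successors {b, e, f}; ¬p there: b:T, e:T, f:F. ✓
b: successors {b, c, d, e}; ¬p there: b:T, c:F, d:T, e:T. ✓
c: no successors, so ◇¬p fails. ✗
d: successors {a, e}; ¬p there: a:T, e:T. ✓
e: successors {c, d}; ¬p there: c:F, d:T. ✓
f: successors {b}; ¬p there: b:T. ✓
— 5 worlds.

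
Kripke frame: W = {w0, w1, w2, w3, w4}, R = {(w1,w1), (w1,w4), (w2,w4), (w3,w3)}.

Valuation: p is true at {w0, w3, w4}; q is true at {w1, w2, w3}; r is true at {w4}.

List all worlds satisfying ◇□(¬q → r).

{w1, w2, w3}

w0: no successors, so ◇□(¬q → r) fails. ✗
w1: successors {w1, w4}; □(¬q → r) there: w1:T, w4:T. ✓
w2: successors {w4}; □(¬q → r) there: w4:T. ✓
w3: successors {w3}; □(¬q → r) there: w3:T. ✓
w4: no successors, so ◇□(¬q → r) fails. ✗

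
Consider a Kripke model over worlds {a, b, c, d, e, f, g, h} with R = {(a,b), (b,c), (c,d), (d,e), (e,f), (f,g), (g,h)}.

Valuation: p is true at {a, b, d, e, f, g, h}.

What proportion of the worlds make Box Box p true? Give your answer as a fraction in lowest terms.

7/8

a: successors {b}; Box p there: b:F. ✗
b: successors {c}; Box p there: c:T. ✓
c: successors {d}; Box p there: d:T. ✓
d: successors {e}; Box p there: e:T. ✓
e: successors {f}; Box p there: f:T. ✓
f: successors {g}; Box p there: g:T. ✓
g: successors {h}; Box p there: h:T. ✓
h: no successors, so Box Box p holds vacuously. ✓
That's 7 of 8 worlds, so 7/8.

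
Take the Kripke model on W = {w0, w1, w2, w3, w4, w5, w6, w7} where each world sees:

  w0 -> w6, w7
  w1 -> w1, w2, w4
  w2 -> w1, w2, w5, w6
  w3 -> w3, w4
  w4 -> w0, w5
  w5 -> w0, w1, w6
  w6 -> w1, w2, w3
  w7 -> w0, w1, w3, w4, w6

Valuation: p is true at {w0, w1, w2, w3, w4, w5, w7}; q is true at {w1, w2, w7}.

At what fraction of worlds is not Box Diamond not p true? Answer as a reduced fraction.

7/8

w0: Box Diamond not p is F. ✓
w1: Box Diamond not p is F. ✓
w2: Box Diamond not p is F. ✓
w3: Box Diamond not p is F. ✓
w4: Box Diamond not p is T. ✗
w5: Box Diamond not p is F. ✓
w6: Box Diamond not p is F. ✓
w7: Box Diamond not p is F. ✓
That's 7 of 8 worlds, so 7/8.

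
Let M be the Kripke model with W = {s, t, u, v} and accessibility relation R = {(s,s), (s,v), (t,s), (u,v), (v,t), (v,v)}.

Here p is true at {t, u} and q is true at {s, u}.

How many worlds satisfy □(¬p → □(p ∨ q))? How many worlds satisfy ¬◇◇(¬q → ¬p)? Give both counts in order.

For □(¬p → □(p ∨ q)):
s: successors {s, v}; ¬p → □(p ∨ q) there: s:F, v:F. ✗
t: successors {s}; ¬p → □(p ∨ q) there: s:F. ✗
u: successors {v}; ¬p → □(p ∨ q) there: v:F. ✗
v: successors {t, v}; ¬p → □(p ∨ q) there: t:T, v:F. ✗
— 0 worlds.
For ¬◇◇(¬q → ¬p):
s: ◇◇(¬q → ¬p) is T. ✗
t: ◇◇(¬q → ¬p) is T. ✗
u: ◇◇(¬q → ¬p) is T. ✗
v: ◇◇(¬q → ¬p) is T. ✗
— 0 worlds.

0 and 0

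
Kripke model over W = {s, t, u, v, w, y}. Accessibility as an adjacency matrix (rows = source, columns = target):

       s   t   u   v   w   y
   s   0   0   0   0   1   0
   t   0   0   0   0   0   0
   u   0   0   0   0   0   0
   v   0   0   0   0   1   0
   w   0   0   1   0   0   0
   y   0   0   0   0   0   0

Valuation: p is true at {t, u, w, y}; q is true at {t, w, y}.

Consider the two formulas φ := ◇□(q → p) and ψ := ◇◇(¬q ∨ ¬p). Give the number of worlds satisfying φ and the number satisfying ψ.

For ◇□(q → p):
s: successors {w}; □(q → p) there: w:T. ✓
t: no successors, so ◇□(q → p) fails. ✗
u: no successors, so ◇□(q → p) fails. ✗
v: successors {w}; □(q → p) there: w:T. ✓
w: successors {u}; □(q → p) there: u:T. ✓
y: no successors, so ◇□(q → p) fails. ✗
— 3 worlds.
For ◇◇(¬q ∨ ¬p):
s: successors {w}; ◇(¬q ∨ ¬p) there: w:T. ✓
t: no successors, so ◇◇(¬q ∨ ¬p) fails. ✗
u: no successors, so ◇◇(¬q ∨ ¬p) fails. ✗
v: successors {w}; ◇(¬q ∨ ¬p) there: w:T. ✓
w: successors {u}; ◇(¬q ∨ ¬p) there: u:F. ✗
y: no successors, so ◇◇(¬q ∨ ¬p) fails. ✗
— 2 worlds.

3 and 2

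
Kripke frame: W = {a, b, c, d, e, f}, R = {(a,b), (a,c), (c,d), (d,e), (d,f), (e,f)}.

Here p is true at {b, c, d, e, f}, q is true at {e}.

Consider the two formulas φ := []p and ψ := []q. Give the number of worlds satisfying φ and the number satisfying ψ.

For []p:
a: successors {b, c}; p there: b:T, c:T. ✓
b: no successors, so []p holds vacuously. ✓
c: successors {d}; p there: d:T. ✓
d: successors {e, f}; p there: e:T, f:T. ✓
e: successors {f}; p there: f:T. ✓
f: no successors, so []p holds vacuously. ✓
— 6 worlds.
For []q:
a: successors {b, c}; q there: b:F, c:F. ✗
b: no successors, so []q holds vacuously. ✓
c: successors {d}; q there: d:F. ✗
d: successors {e, f}; q there: e:T, f:F. ✗
e: successors {f}; q there: f:F. ✗
f: no successors, so []q holds vacuously. ✓
— 2 worlds.

6 and 2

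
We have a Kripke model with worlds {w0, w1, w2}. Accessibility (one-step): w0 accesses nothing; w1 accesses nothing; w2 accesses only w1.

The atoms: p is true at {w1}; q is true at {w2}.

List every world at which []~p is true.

{w0, w1}

w0: no successors, so []~p holds vacuously. ✓
w1: no successors, so []~p holds vacuously. ✓
w2: successors {w1}; ~p there: w1:F. ✗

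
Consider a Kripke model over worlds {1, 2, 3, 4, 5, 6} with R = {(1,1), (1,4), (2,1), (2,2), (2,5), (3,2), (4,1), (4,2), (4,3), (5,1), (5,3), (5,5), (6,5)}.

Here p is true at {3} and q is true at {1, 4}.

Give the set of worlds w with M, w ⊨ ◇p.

1: successors {1, 4}; p there: 1:F, 4:F. ✗
2: successors {1, 2, 5}; p there: 1:F, 2:F, 5:F. ✗
3: successors {2}; p there: 2:F. ✗
4: successors {1, 2, 3}; p there: 1:F, 2:F, 3:T. ✓
5: successors {1, 3, 5}; p there: 1:F, 3:T, 5:F. ✓
6: successors {5}; p there: 5:F. ✗

{4, 5}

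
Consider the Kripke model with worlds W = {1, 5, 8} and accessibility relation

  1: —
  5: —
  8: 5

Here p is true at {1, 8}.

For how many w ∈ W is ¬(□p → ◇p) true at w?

1: □p → ◇p is F. ✓
5: □p → ◇p is F. ✓
8: □p → ◇p is T. ✗
Satisfying worlds: {1, 5}.

2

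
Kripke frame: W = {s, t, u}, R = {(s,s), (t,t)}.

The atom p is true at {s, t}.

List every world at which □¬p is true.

{u}

s: successors {s}; ¬p there: s:F. ✗
t: successors {t}; ¬p there: t:F. ✗
u: no successors, so □¬p holds vacuously. ✓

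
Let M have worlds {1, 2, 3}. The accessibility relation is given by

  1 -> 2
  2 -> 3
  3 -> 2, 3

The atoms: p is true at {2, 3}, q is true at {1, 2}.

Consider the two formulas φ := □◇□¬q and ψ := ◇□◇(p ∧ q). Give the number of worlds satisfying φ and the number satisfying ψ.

1 and 2

For □◇□¬q:
1: successors {2}; ◇□¬q there: 2:F. ✗
2: successors {3}; ◇□¬q there: 3:T. ✓
3: successors {2, 3}; ◇□¬q there: 2:F, 3:T. ✗
— 1 world.
For ◇□◇(p ∧ q):
1: successors {2}; □◇(p ∧ q) there: 2:T. ✓
2: successors {3}; □◇(p ∧ q) there: 3:F. ✗
3: successors {2, 3}; □◇(p ∧ q) there: 2:T, 3:F. ✓
— 2 worlds.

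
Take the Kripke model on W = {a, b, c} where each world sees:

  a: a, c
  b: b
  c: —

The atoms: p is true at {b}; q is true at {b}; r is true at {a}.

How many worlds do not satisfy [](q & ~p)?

a: successors {a, c}; q & ~p there: a:F, c:F. ✗
b: successors {b}; q & ~p there: b:F. ✗
c: no successors, so [](q & ~p) holds vacuously. ✓
Satisfying worlds: {c}.
So [](q & ~p) fails at the other 2 worlds.

2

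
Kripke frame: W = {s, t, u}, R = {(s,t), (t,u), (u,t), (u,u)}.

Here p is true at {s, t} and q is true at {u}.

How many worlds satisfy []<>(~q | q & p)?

s: successors {t}; <>(~q | q & p) there: t:F. ✗
t: successors {u}; <>(~q | q & p) there: u:T. ✓
u: successors {t, u}; <>(~q | q & p) there: t:F, u:T. ✗
Satisfying worlds: {t}.

1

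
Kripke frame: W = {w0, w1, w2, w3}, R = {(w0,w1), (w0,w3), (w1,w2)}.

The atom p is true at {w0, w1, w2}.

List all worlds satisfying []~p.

{w2, w3}

w0: successors {w1, w3}; ~p there: w1:F, w3:T. ✗
w1: successors {w2}; ~p there: w2:F. ✗
w2: no successors, so []~p holds vacuously. ✓
w3: no successors, so []~p holds vacuously. ✓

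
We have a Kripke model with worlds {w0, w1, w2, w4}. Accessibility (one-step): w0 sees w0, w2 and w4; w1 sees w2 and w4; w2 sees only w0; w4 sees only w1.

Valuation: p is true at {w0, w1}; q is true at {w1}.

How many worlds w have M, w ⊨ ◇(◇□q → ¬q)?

w0: successors {w0, w2, w4}; ◇□q → ¬q there: w0:T, w2:T, w4:T. ✓
w1: successors {w2, w4}; ◇□q → ¬q there: w2:T, w4:T. ✓
w2: successors {w0}; ◇□q → ¬q there: w0:T. ✓
w4: successors {w1}; ◇□q → ¬q there: w1:F. ✗
Satisfying worlds: {w0, w1, w2}.

3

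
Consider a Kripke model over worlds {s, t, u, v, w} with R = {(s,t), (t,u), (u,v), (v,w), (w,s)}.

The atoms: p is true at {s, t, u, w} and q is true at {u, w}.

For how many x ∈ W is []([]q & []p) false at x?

3

s: successors {t}; []q & []p there: t:T. ✓
t: successors {u}; []q & []p there: u:F. ✗
u: successors {v}; []q & []p there: v:T. ✓
v: successors {w}; []q & []p there: w:F. ✗
w: successors {s}; []q & []p there: s:F. ✗
Satisfying worlds: {s, u}.
So []([]q & []p) fails at the other 3 worlds.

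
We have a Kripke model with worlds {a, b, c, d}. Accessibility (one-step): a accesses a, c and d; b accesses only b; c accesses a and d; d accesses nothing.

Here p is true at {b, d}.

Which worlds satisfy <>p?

a: successors {a, c, d}; p there: a:F, c:F, d:T. ✓
b: successors {b}; p there: b:T. ✓
c: successors {a, d}; p there: a:F, d:T. ✓
d: no successors, so <>p fails. ✗

{a, b, c}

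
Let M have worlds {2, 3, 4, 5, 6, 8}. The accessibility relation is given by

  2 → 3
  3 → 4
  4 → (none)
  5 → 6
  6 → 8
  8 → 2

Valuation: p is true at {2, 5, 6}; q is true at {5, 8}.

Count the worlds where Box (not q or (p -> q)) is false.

0

2: successors {3}; not q or (p -> q) there: 3:T. ✓
3: successors {4}; not q or (p -> q) there: 4:T. ✓
4: no successors, so Box (not q or (p -> q)) holds vacuously. ✓
5: successors {6}; not q or (p -> q) there: 6:T. ✓
6: successors {8}; not q or (p -> q) there: 8:T. ✓
8: successors {2}; not q or (p -> q) there: 2:T. ✓
Satisfying worlds: {2, 3, 4, 5, 6, 8}.
So Box (not q or (p -> q)) fails at the other 0 worlds.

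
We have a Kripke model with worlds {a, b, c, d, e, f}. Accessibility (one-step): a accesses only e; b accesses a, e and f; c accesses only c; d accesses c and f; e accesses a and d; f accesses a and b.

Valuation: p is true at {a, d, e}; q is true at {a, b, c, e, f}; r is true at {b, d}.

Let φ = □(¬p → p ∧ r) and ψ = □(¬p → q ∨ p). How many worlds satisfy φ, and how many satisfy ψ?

2 and 6

For □(¬p → p ∧ r):
a: successors {e}; ¬p → p ∧ r there: e:T. ✓
b: successors {a, e, f}; ¬p → p ∧ r there: a:T, e:T, f:F. ✗
c: successors {c}; ¬p → p ∧ r there: c:F. ✗
d: successors {c, f}; ¬p → p ∧ r there: c:F, f:F. ✗
e: successors {a, d}; ¬p → p ∧ r there: a:T, d:T. ✓
f: successors {a, b}; ¬p → p ∧ r there: a:T, b:F. ✗
— 2 worlds.
For □(¬p → q ∨ p):
a: successors {e}; ¬p → q ∨ p there: e:T. ✓
b: successors {a, e, f}; ¬p → q ∨ p there: a:T, e:T, f:T. ✓
c: successors {c}; ¬p → q ∨ p there: c:T. ✓
d: successors {c, f}; ¬p → q ∨ p there: c:T, f:T. ✓
e: successors {a, d}; ¬p → q ∨ p there: a:T, d:T. ✓
f: successors {a, b}; ¬p → q ∨ p there: a:T, b:T. ✓
— 6 worlds.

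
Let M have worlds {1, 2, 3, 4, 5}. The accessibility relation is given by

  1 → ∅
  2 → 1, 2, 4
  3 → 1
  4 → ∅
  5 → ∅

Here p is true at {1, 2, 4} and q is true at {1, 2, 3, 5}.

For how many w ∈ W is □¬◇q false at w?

1: no successors, so □¬◇q holds vacuously. ✓
2: successors {1, 2, 4}; ¬◇q there: 1:T, 2:F, 4:T. ✗
3: successors {1}; ¬◇q there: 1:T. ✓
4: no successors, so □¬◇q holds vacuously. ✓
5: no successors, so □¬◇q holds vacuously. ✓
Satisfying worlds: {1, 3, 4, 5}.
So □¬◇q fails at the other 1 world.

1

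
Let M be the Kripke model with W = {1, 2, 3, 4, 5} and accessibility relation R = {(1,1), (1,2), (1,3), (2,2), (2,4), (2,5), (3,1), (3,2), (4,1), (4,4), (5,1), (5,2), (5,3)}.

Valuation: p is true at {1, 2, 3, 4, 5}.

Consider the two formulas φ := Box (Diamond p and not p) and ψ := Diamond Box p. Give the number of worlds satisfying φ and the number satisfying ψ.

For Box (Diamond p and not p):
1: successors {1, 2, 3}; Diamond p and not p there: 1:F, 2:F, 3:F. ✗
2: successors {2, 4, 5}; Diamond p and not p there: 2:F, 4:F, 5:F. ✗
3: successors {1, 2}; Diamond p and not p there: 1:F, 2:F. ✗
4: successors {1, 4}; Diamond p and not p there: 1:F, 4:F. ✗
5: successors {1, 2, 3}; Diamond p and not p there: 1:F, 2:F, 3:F. ✗
— 0 worlds.
For Diamond Box p:
1: successors {1, 2, 3}; Box p there: 1:T, 2:T, 3:T. ✓
2: successors {2, 4, 5}; Box p there: 2:T, 4:T, 5:T. ✓
3: successors {1, 2}; Box p there: 1:T, 2:T. ✓
4: successors {1, 4}; Box p there: 1:T, 4:T. ✓
5: successors {1, 2, 3}; Box p there: 1:T, 2:T, 3:T. ✓
— 5 worlds.

0 and 5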